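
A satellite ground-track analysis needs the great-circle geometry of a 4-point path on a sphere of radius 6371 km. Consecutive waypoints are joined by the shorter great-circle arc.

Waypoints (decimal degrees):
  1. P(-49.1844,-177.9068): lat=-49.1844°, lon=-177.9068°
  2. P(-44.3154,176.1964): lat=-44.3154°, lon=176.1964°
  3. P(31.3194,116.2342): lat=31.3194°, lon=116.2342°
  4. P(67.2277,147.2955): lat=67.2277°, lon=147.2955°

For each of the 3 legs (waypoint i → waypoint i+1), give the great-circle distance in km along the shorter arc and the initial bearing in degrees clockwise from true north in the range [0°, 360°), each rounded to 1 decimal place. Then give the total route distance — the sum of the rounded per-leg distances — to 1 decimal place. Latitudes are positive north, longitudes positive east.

Leg 1: φ1=-0.8584297, φ2=-0.7734496, Δφ=0.0849801, Δλ=6.1802667 rad; a=sin²(Δφ/2)+cosφ1·cosφ2·sin²(Δλ/2)=0.0030416503; c=2·atan2(√a, √(1-a))=0.110358312; dist=6371·c=703.093 ≈ 703.1 km; running total=703.1 km
Leg 1 bearing: y=sinΔλ·cosφ2=-0.07350882, x=cosφ1·sinφ2-sinφ1·cosφ2·cosΔλ=0.08201249; θ=atan2(y, x)=-41.8703° <0 so +360° → 318.1297° ≈ 318.1°
Leg 2: φ1=-0.7734496, φ2=0.5466266, Δφ=1.3200763, Δλ=-1.0465378 rad; a=sin²(Δφ/2)+cosφ1·cosφ2·sin²(Δλ/2)=0.5285855574; c=2·atan2(√a, √(1-a))=1.627998632; dist=6371·c=10371.979 ≈ 10372.0 km; running total=11075.1 km
Leg 2 bearing: y=sinΔλ·cosφ2=-0.73954871, x=cosφ1·sinφ2-sinφ1·cosφ2·cosΔλ=0.67067068; θ=atan2(y, x)=-47.7962° <0 so +360° → 312.2038° ≈ 312.2°
Leg 3: φ1=0.5466266, φ2=1.1733447, Δφ=0.6267181, Δλ=0.5421220 rad; a=sin²(Δφ/2)+cosφ1·cosφ2·sin²(Δλ/2)=0.1187278820; c=2·atan2(√a, √(1-a))=0.703559528; dist=6371·c=4482.378 ≈ 4482.4 km; running total=15557.5 km
Leg 3 bearing: y=sinΔλ·cosφ2=0.19971057, x=cosφ1·sinφ2-sinφ1·cosφ2·cosΔλ=0.61533891; θ=atan2(y, x)=17.9810° ≈ 18.0°

Leg 1: dist=703.1 km, bearing=318.1°
Leg 2: dist=10372.0 km, bearing=312.2°
Leg 3: dist=4482.4 km, bearing=18.0°
Total: 15557.5 km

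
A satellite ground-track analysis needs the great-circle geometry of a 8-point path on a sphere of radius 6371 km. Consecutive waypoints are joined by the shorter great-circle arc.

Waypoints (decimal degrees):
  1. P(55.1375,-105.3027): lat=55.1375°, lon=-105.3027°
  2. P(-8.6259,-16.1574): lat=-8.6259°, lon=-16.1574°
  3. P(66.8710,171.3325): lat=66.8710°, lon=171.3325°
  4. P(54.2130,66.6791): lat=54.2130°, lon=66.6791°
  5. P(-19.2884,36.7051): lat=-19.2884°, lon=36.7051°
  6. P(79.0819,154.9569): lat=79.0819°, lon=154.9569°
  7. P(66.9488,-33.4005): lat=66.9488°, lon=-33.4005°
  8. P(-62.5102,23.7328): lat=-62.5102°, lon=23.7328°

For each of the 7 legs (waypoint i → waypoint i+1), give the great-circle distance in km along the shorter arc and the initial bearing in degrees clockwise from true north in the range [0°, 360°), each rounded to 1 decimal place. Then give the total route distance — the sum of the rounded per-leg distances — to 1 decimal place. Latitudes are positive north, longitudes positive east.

Leg 1: dist=10739.5 km, bearing=95.7°
Leg 2: dist=13513.7 km, bearing=356.6°
Leg 3: dist=5174.7 km, bearing=308.8°
Leg 4: dist=8658.5 km, bearing=208.8°
Leg 5: dist=12691.8 km, bearing=10.5°
Leg 6: dist=3768.2 km, bearing=5.9°
Leg 7: dist=15111.9 km, bearing=146.1°
Total: 69658.3 km

Leg 1: φ1=0.9623309, φ2=-0.1505504, Δφ=-1.1128813, Δλ=1.5558790 rad; a=sin²(Δφ/2)+cosφ1·cosφ2·sin²(Δλ/2)=0.5573171371; c=2·atan2(√a, √(1-a))=1.685683166; dist=6371·c=10739.487 ≈ 10739.5 km; running total=10739.5 km
Leg 1 bearing: y=sinΔλ·cosφ2=0.98857868, x=cosφ1·sinφ2-sinφ1·cosφ2·cosΔλ=-0.09783238; θ=atan2(y, x)=95.6517° ≈ 95.7°
Leg 2: φ1=-0.1505504, φ2=1.1671191, Δφ=1.3176695, Δλ=3.2723161 rad; a=sin²(Δφ/2)+cosφ1·cosφ2·sin²(Δλ/2)=0.7614865525; c=2·atan2(√a, √(1-a))=2.121131690; dist=6371·c=13513.730 ≈ 13513.7 km; running total=24253.2 km
Leg 2 bearing: y=sinΔλ·cosφ2=-0.05120238, x=cosφ1·sinφ2-sinφ1·cosφ2·cosΔλ=0.85080988; θ=atan2(y, x)=-3.4439° <0 so +360° → 356.5561° ≈ 356.6°
Leg 3: φ1=1.1671191, φ2=0.9461953, Δφ=-0.2209238, Δλ=-1.8265464 rad; a=sin²(Δφ/2)+cosφ1·cosφ2·sin²(Δλ/2)=0.1560564084; c=2·atan2(√a, √(1-a))=0.812222252; dist=6371·c=5174.668 ≈ 5174.7 km; running total=29427.9 km
Leg 3 bearing: y=sinΔλ·cosφ2=-0.56575318, x=cosφ1·sinφ2-sinφ1·cosφ2·cosΔλ=0.45468072; θ=atan2(y, x)=-51.2121° <0 so +360° → 308.7879° ≈ 308.8°
Leg 4: φ1=0.9461953, φ2=-0.3366461, Δφ=-1.2828414, Δλ=-0.5231450 rad; a=sin²(Δφ/2)+cosφ1·cosφ2·sin²(Δλ/2)=0.3949150242; c=2·atan2(√a, √(1-a))=1.359047536; dist=6371·c=8658.492 ≈ 8658.5 km; running total=38086.4 km
Leg 4 bearing: y=sinΔλ·cosφ2=-0.47156294, x=cosφ1·sinφ2-sinφ1·cosφ2·cosΔλ=-0.85642103; θ=atan2(y, x)=-151.1619° <0 so +360° → 208.8381° ≈ 208.8°
Leg 5: φ1=-0.3366461, φ2=1.3802395, Δφ=1.7168856, Δλ=2.0638833 rad; a=sin²(Δφ/2)+cosφ1·cosφ2·sin²(Δλ/2)=0.7044831232; c=2·atan2(√a, √(1-a))=1.992117282; dist=6371·c=12691.779 ≈ 12691.8 km; running total=50778.2 km
Leg 5 bearing: y=sinΔλ·cosφ2=0.16684286, x=cosφ1·sinφ2-sinφ1·cosφ2·cosΔλ=0.89716781; θ=atan2(y, x)=10.5347° ≈ 10.5°
Leg 6: φ1=1.3802395, φ2=1.1684770, Δφ=-0.2117625, Δλ=-3.2874568 rad; a=sin²(Δφ/2)+cosφ1·cosφ2·sin²(Δλ/2)=0.0849376833; c=2·atan2(√a, √(1-a))=0.591465153; dist=6371·c=3768.224 ≈ 3768.2 km; running total=54546.4 km
Leg 6 bearing: y=sinΔλ·cosφ2=0.05691131, x=cosφ1·sinφ2-sinφ1·cosφ2·cosΔλ=0.55466584; θ=atan2(y, x)=5.8583° ≈ 5.9°
Leg 7: φ1=1.1684770, φ2=-1.0910088, Δφ=-2.2594858, Δλ=0.9971642 rad; a=sin²(Δφ/2)+cosφ1·cosφ2·sin²(Δλ/2)=0.8590898017; c=2·atan2(√a, √(1-a))=2.371979055; dist=6371·c=15111.879 ≈ 15111.9 km; running total=69658.3 km
Leg 7 bearing: y=sinΔλ·cosφ2=0.38770637, x=cosφ1·sinφ2-sinφ1·cosφ2·cosΔλ=-0.57784239; θ=atan2(y, x)=146.1402° ≈ 146.1°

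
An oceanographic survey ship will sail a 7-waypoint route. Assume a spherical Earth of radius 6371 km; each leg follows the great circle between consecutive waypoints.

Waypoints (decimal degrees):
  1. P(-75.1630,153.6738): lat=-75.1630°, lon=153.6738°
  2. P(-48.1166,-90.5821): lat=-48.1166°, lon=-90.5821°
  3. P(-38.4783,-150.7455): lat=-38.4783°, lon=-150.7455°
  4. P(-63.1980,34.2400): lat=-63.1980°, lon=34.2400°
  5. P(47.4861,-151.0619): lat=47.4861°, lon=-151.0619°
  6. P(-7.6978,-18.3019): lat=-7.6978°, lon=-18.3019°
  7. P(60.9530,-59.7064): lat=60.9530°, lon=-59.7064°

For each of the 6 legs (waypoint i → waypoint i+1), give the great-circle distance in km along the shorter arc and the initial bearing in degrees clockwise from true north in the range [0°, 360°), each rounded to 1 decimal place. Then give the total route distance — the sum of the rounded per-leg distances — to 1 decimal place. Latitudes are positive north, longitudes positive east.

Leg 1: dist=5537.8 km, bearing=128.1°
Leg 2: dist=4856.4 km, bearing=259.5°
Leg 3: dist=8700.5 km, bearing=182.3°
Leg 4: dist=18237.6 km, bearing=166.9°
Leg 5: dist=13743.8 km, bearing=60.9°
Leg 6: dist=8438.5 km, bearing=340.7°
Total: 59514.6 km

Leg 1: φ1=-1.3118418, φ2=-0.8397931, Δφ=0.4720487, Δλ=-4.2630697 rad; a=sin²(Δφ/2)+cosφ1·cosφ2·sin²(Δλ/2)=0.1772867903; c=2·atan2(√a, √(1-a))=0.869214905; dist=6371·c=5537.768 ≈ 5537.8 km; running total=5537.8 km
Leg 1 bearing: y=sinΔλ·cosφ2=0.60135121, x=cosφ1·sinφ2-sinφ1·cosφ2·cosΔλ=-0.47095802; θ=atan2(y, x)=128.0669° ≈ 128.1°
Leg 2: φ1=-0.8397931, φ2=-0.6715730, Δφ=0.1682201, Δλ=-1.0500494 rad; a=sin²(Δφ/2)+cosφ1·cosφ2·sin²(Δλ/2)=0.1383637124; c=2·atan2(√a, √(1-a))=0.762266695; dist=6371·c=4856.401 ≈ 4856.4 km; running total=10394.2 km
Leg 2 bearing: y=sinΔλ·cosφ2=-0.67907620, x=cosφ1·sinφ2-sinφ1·cosφ2·cosΔλ=-0.12542843; θ=atan2(y, x)=-100.4648° <0 so +360° → 259.5352° ≈ 259.5°
Leg 3: φ1=-0.6715730, φ2=-1.1030132, Δφ=-0.4314402, Δλ=3.2286060 rad; a=sin²(Δφ/2)+cosφ1·cosφ2·sin²(Δλ/2)=0.3981411538; c=2·atan2(√a, √(1-a))=1.365642572; dist=6371·c=8700.509 ≈ 8700.5 km; running total=19094.7 km
Leg 3 bearing: y=sinΔλ·cosφ2=-0.03918560, x=cosφ1·sinφ2-sinφ1·cosφ2·cosΔλ=-0.97824516; θ=atan2(y, x)=-177.7061° <0 so +360° → 182.2939° ≈ 182.3°
Leg 4: φ1=-1.1030132, φ2=0.8287888, Δφ=1.9318020, Δλ=-3.2341283 rad; a=sin²(Δφ/2)+cosφ1·cosφ2·sin²(Δλ/2)=0.9806659311; c=2·atan2(√a, √(1-a))=2.862594646; dist=6371·c=18237.590 ≈ 18237.6 km; running total=37332.3 km
Leg 4 bearing: y=sinΔλ·cosφ2=0.06244350, x=cosφ1·sinφ2-sinφ1·cosφ2·cosΔλ=-0.26821980; θ=atan2(y, x)=166.8946° ≈ 166.9°
Leg 5: φ1=0.8287888, φ2=-0.1343520, Δφ=-0.9631407, Δλ=2.3170991 rad; a=sin²(Δφ/2)+cosφ1·cosφ2·sin²(Δλ/2)=0.7766997824; c=2·atan2(√a, √(1-a))=2.157236579; dist=6371·c=13743.754 ≈ 13743.8 km; running total=51076.1 km
Leg 5 bearing: y=sinΔλ·cosφ2=0.72758763, x=cosφ1·sinφ2-sinφ1·cosφ2·cosΔλ=0.40541973; θ=atan2(y, x)=60.8730° ≈ 60.9°
Leg 6: φ1=-0.1343520, φ2=1.0638305, Δφ=1.1981825, Δλ=-0.7226449 rad; a=sin²(Δφ/2)+cosφ1·cosφ2·sin²(Δλ/2)=0.3781041432; c=2·atan2(√a, √(1-a))=1.324522707; dist=6371·c=8438.534 ≈ 8438.5 km; running total=59514.6 km
Leg 6 bearing: y=sinΔλ·cosφ2=-0.32111331, x=cosφ1·sinφ2-sinφ1·cosφ2·cosΔλ=0.91512395; θ=atan2(y, x)=-19.3358° <0 so +360° → 340.6642° ≈ 340.7°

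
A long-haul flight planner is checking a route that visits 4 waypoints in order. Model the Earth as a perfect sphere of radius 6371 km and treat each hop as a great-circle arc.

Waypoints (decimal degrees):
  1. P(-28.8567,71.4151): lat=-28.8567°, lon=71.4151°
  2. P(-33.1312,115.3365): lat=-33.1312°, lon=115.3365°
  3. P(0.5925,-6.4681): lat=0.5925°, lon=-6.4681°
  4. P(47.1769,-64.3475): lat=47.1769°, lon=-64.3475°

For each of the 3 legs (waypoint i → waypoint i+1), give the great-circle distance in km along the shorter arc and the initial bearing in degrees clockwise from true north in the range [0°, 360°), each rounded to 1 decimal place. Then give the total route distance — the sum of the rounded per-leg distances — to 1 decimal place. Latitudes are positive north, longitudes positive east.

Leg 1: φ1=-0.5036444, φ2=-0.5782485, Δφ=-0.0746041, Δλ=0.7665730 rad; a=sin²(Δφ/2)+cosφ1·cosφ2·sin²(Δλ/2)=0.1039650375; c=2·atan2(√a, √(1-a))=0.656603823; dist=6371·c=4183.223 ≈ 4183.2 km; running total=4183.2 km
Leg 1 bearing: y=sinΔλ·cosφ2=0.58089473, x=cosφ1·sinφ2-sinφ1·cosφ2·cosΔλ=-0.18758076; θ=atan2(y, x)=107.8961° ≈ 107.9°
Leg 2: φ1=-0.5782485, φ2=0.0103411, Δφ=0.5885896, Δλ=-2.1258913 rad; a=sin²(Δφ/2)+cosφ1·cosφ2·sin²(Δλ/2)=0.7234847010; c=2·atan2(√a, √(1-a))=2.034170938; dist=6371·c=12959.703 ≈ 12959.7 km; running total=17142.9 km
Leg 2 bearing: y=sinΔλ·cosφ2=-0.84980494, x=cosφ1·sinφ2-sinφ1·cosφ2·cosΔλ=-0.27937414; θ=atan2(y, x)=-108.1983° <0 so +360° → 251.8017° ≈ 251.8°
Leg 3: φ1=0.0103411, φ2=0.8233922, Δφ=0.8130512, Δλ=-1.0101861 rad; a=sin²(Δφ/2)+cosφ1·cosφ2·sin²(Δλ/2)=0.3155082094; c=2·atan2(√a, √(1-a))=1.192881131; dist=6371·c=7599.846 ≈ 7599.8 km; running total=24742.7 km
Leg 3 bearing: y=sinΔλ·cosφ2=-0.57569026, x=cosφ1·sinφ2-sinφ1·cosφ2·cosΔλ=0.72967927; θ=atan2(y, x)=-38.2721° <0 so +360° → 321.7279° ≈ 321.7°

Leg 1: dist=4183.2 km, bearing=107.9°
Leg 2: dist=12959.7 km, bearing=251.8°
Leg 3: dist=7599.8 km, bearing=321.7°
Total: 24742.7 km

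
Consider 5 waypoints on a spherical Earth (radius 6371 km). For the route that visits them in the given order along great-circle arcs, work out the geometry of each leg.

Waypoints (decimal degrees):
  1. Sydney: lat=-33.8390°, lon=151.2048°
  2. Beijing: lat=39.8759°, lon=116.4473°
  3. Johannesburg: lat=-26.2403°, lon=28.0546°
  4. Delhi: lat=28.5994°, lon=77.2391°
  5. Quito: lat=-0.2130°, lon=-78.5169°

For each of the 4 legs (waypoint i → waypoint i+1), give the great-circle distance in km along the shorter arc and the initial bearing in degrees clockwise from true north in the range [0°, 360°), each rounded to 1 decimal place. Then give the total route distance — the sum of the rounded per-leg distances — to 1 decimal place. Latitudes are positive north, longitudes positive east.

Leg 1: dist=8940.6 km, bearing=333.7°
Leg 2: dist=11710.7 km, bearing=248.4°
Leg 3: dist=8045.7 km, bearing=44.2°
Leg 4: dist=15940.1 km, bearing=316.5°
Total: 44637.1 km

Leg 1: φ1=-0.5906020, φ2=0.6959657, Δφ=1.2865677, Δλ=-0.6066328 rad; a=sin²(Δφ/2)+cosφ1·cosφ2·sin²(Δλ/2)=0.4166595410; c=2·atan2(√a, √(1-a))=1.403333794; dist=6371·c=8940.640 ≈ 8940.6 km; running total=8940.6 km
Leg 1 bearing: y=sinΔλ·cosφ2=-0.43751794, x=cosφ1·sinφ2-sinφ1·cosφ2·cosΔλ=0.88362635; θ=atan2(y, x)=-26.3418° <0 so +360° → 333.6582° ≈ 333.7°
Leg 2: φ1=0.6959657, φ2=-0.4579796, Δφ=-1.1539454, Δλ=-1.5427436 rad; a=sin²(Δφ/2)+cosφ1·cosφ2·sin²(Δλ/2)=0.6320791615; c=2·atan2(√a, √(1-a))=1.838127470; dist=6371·c=11710.710 ≈ 11710.7 km; running total=20651.3 km
Leg 2 bearing: y=sinΔλ·cosφ2=-0.89659470, x=cosφ1·sinφ2-sinφ1·cosφ2·cosΔλ=-0.35544102; θ=atan2(y, x)=-111.6251° <0 so +360° → 248.3749° ≈ 248.4°
Leg 3: φ1=-0.4579796, φ2=0.4991537, Δφ=0.9571333, Δλ=0.8584315 rad; a=sin²(Δφ/2)+cosφ1·cosφ2·sin²(Δλ/2)=0.3484536186; c=2·atan2(√a, √(1-a))=1.262859916; dist=6371·c=8045.681 ≈ 8045.7 km; running total=28697.0 km
Leg 3 bearing: y=sinΔλ·cosφ2=0.66447734, x=cosφ1·sinφ2-sinφ1·cosφ2·cosΔλ=0.68308465; θ=atan2(y, x)=44.2089° ≈ 44.2°
Leg 4: φ1=0.4991537, φ2=-0.0037176, Δφ=-0.5028712, Δλ=-2.7184550 rad; a=sin²(Δφ/2)+cosφ1·cosφ2·sin²(Δλ/2)=0.9011639360; c=2·atan2(√a, √(1-a))=2.501981429; dist=6371·c=15940.124 ≈ 15940.1 km; running total=44637.1 km
Leg 4 bearing: y=sinΔλ·cosφ2=-0.41062053, x=cosφ1·sinφ2-sinφ1·cosφ2·cosΔλ=0.43319830; θ=atan2(y, x)=-43.4673° <0 so +360° → 316.5327° ≈ 316.5°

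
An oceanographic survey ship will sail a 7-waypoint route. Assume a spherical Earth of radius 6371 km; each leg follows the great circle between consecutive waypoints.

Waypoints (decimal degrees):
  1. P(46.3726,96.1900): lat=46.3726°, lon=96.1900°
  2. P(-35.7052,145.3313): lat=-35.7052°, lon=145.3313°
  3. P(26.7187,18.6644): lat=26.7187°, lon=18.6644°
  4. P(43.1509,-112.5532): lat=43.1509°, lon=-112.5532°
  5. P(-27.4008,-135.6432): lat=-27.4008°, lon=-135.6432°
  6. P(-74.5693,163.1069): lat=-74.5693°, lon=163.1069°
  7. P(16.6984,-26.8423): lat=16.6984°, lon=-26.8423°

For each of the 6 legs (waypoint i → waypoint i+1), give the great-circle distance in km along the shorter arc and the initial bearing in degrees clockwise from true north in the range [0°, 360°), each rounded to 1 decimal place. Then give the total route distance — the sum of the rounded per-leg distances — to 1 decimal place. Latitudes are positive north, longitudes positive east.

Leg 1: φ1=0.8093546, φ2=-0.6231733, Δφ=-1.4325279, Δλ=0.8576775 rad; a=sin²(Δφ/2)+cosφ1·cosφ2·sin²(Δλ/2)=0.5279582669; c=2·atan2(√a, √(1-a))=1.626742040; dist=6371·c=10363.974 ≈ 10364.0 km; running total=10364.0 km
Leg 1 bearing: y=sinΔλ·cosφ2=0.61415920, x=cosφ1·sinφ2-sinφ1·cosφ2·cosΔλ=-0.78719872; θ=atan2(y, x)=142.0392° ≈ 142.0°
Leg 2: φ1=-0.6231733, φ2=0.4663293, Δφ=1.0895026, Δλ=-2.2107545 rad; a=sin²(Δφ/2)+cosφ1·cosφ2·sin²(Δλ/2)=0.8477681473; c=2·atan2(√a, √(1-a))=2.339962376; dist=6371·c=14907.900 ≈ 14907.9 km; running total=25271.9 km
Leg 2 bearing: y=sinΔλ·cosφ2=-0.71647407, x=cosφ1·sinφ2-sinφ1·cosφ2·cosΔλ=0.05379748; θ=atan2(y, x)=-85.7059° <0 so +360° → 274.2941° ≈ 274.3°
Leg 3: φ1=0.4663293, φ2=0.7531253, Δφ=0.2867960, Δλ=-2.2901792 rad; a=sin²(Δφ/2)+cosφ1·cosφ2·sin²(Δλ/2)=0.5609456315; c=2·atan2(√a, √(1-a))=1.692991459; dist=6371·c=10786.049 ≈ 10786.0 km; running total=36057.9 km
Leg 3 bearing: y=sinΔλ·cosφ2=-0.54878041, x=cosφ1·sinφ2-sinφ1·cosφ2·cosΔλ=0.82703240; θ=atan2(y, x)=-33.5664° <0 so +360° → 326.4336° ≈ 326.4°
Leg 4: φ1=0.7531253, φ2=-0.4782342, Δφ=-1.2313595, Δλ=-0.4029965 rad; a=sin²(Δφ/2)+cosφ1·cosφ2·sin²(Δλ/2)=0.3594657828; c=2·atan2(√a, √(1-a))=1.285889084; dist=6371·c=8192.399 ≈ 8192.4 km; running total=44250.3 km
Leg 4 bearing: y=sinΔλ·cosφ2=-0.34817787, x=cosφ1·sinφ2-sinφ1·cosφ2·cosΔλ=-0.89430012; θ=atan2(y, x)=-158.7275° <0 so +360° → 201.2725° ≈ 201.3°
Leg 5: φ1=-0.4782342, φ2=-1.3014798, Δφ=-0.8232456, Δλ=5.2141729 rad; a=sin²(Δφ/2)+cosφ1·cosφ2·sin²(Δλ/2)=0.2213783787; c=2·atan2(√a, √(1-a))=0.979734237; dist=6371·c=6241.887 ≈ 6241.9 km; running total=50492.2 km
Leg 5 bearing: y=sinΔλ·cosφ2=-0.23327279, x=cosφ1·sinφ2-sinφ1·cosφ2·cosΔλ=-0.79690889; θ=atan2(y, x)=-163.6841° <0 so +360° → 196.3159° ≈ 196.3°
Leg 6: φ1=-1.3014798, φ2=0.2914421, Δφ=1.5929219, Δλ=-3.3152390 rad; a=sin²(Δφ/2)+cosφ1·cosφ2·sin²(Δλ/2)=0.7639980564; c=2·atan2(√a, √(1-a))=2.127035551; dist=6371·c=13551.343 ≈ 13551.3 km; running total=64043.5 km
Leg 6 bearing: y=sinΔλ·cosφ2=0.16548912, x=cosφ1·sinφ2-sinφ1·cosφ2·cosΔλ=-0.83296666; θ=atan2(y, x)=168.7631° ≈ 168.8°

Leg 1: dist=10364.0 km, bearing=142.0°
Leg 2: dist=14907.9 km, bearing=274.3°
Leg 3: dist=10786.0 km, bearing=326.4°
Leg 4: dist=8192.4 km, bearing=201.3°
Leg 5: dist=6241.9 km, bearing=196.3°
Leg 6: dist=13551.3 km, bearing=168.8°
Total: 64043.5 km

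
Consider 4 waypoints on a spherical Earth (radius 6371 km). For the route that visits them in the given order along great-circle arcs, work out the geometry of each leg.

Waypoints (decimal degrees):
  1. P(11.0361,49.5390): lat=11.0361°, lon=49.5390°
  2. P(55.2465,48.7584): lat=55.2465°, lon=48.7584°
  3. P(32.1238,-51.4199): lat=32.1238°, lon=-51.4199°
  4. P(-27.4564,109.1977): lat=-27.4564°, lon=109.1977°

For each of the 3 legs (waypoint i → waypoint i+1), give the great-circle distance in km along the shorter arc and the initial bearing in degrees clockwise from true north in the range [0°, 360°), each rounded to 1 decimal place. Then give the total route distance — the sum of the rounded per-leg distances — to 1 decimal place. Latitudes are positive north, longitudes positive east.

Leg 1: dist=4916.4 km, bearing=359.4°
Leg 2: dist=7718.7 km, bearing=297.1°
Leg 3: dist=18077.1 km, bearing=79.5°
Total: 30712.2 km

Leg 1: φ1=0.1926163, φ2=0.9642333, Δφ=0.7716170, Δλ=-0.0136240 rad; a=sin²(Δφ/2)+cosφ1·cosφ2·sin²(Δλ/2)=0.1416339374; c=2·atan2(√a, √(1-a))=0.771691508; dist=6371·c=4916.447 ≈ 4916.4 km; running total=4916.4 km
Leg 1 bearing: y=sinΔλ·cosφ2=-0.00776610, x=cosφ1·sinφ2-sinφ1·cosφ2·cosΔλ=0.69730535; θ=atan2(y, x)=-0.6381° <0 so +360° → 359.3619° ≈ 359.4°
Leg 2: φ1=0.9642333, φ2=0.5606661, Δφ=-0.4035672, Δλ=-1.7484412 rad; a=sin²(Δφ/2)+cosφ1·cosφ2·sin²(Δλ/2)=0.3242096273; c=2·atan2(√a, √(1-a))=1.211537211; dist=6371·c=7718.704 ≈ 7718.7 km; running total=12635.1 km
Leg 2 bearing: y=sinΔλ·cosφ2=-0.83357309, x=cosφ1·sinφ2-sinφ1·cosφ2·cosΔλ=0.42608318; θ=atan2(y, x)=-62.9260° <0 so +360° → 297.0740° ≈ 297.1°
Leg 3: φ1=0.5606661, φ2=-0.4792046, Δφ=-1.0398707, Δλ=2.8033060 rad; a=sin²(Δφ/2)+cosφ1·cosφ2·sin²(Δλ/2)=0.9770459374; c=2·atan2(√a, √(1-a))=2.837409323; dist=6371·c=18077.135 ≈ 18077.1 km; running total=30712.2 km
Leg 3 bearing: y=sinΔλ·cosφ2=0.29449003, x=cosφ1·sinφ2-sinφ1·cosφ2·cosΔλ=0.05462888; θ=atan2(y, x)=79.4909° ≈ 79.5°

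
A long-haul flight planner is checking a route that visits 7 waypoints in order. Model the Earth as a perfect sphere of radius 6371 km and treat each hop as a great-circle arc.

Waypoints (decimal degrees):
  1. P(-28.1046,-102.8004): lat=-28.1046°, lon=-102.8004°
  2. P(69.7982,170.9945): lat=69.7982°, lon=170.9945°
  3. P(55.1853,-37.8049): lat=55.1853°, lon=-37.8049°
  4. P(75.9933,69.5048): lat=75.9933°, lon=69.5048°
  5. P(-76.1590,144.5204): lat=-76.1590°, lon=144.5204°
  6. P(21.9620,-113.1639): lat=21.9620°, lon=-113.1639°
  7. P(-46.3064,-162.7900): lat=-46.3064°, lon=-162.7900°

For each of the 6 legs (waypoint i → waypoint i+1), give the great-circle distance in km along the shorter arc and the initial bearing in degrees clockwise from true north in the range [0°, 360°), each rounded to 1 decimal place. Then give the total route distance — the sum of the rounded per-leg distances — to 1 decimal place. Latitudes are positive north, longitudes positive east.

Leg 1: φ1=-0.4905178, φ2=1.2182084, Δφ=1.7087262, Δλ=4.7786225 rad; a=sin²(Δφ/2)+cosφ1·cosφ2·sin²(Δλ/2)=0.7109710475; c=2·atan2(√a, √(1-a))=2.006382702; dist=6371·c=12782.664 ≈ 12782.7 km; running total=12782.7 km
Leg 1 bearing: y=sinΔλ·cosφ2=-0.34457050, x=cosφ1·sinφ2-sinφ1·cosφ2·cosΔλ=0.83859170; θ=atan2(y, x)=-22.3374° <0 so +360° → 337.6626° ≈ 337.7°
Leg 2: φ1=1.2182084, φ2=0.9631652, Δφ=-0.2550432, Δλ=-3.6442370 rad; a=sin²(Δφ/2)+cosφ1·cosφ2·sin²(Δλ/2)=0.2011368041; c=2·atan2(√a, √(1-a))=0.930134210; dist=6371·c=5925.885 ≈ 5925.9 km; running total=18708.6 km
Leg 2 bearing: y=sinΔλ·cosφ2=0.27503960, x=cosφ1·sinφ2-sinφ1·cosφ2·cosΔλ=0.75304474; θ=atan2(y, x)=20.0641° ≈ 20.1°
Leg 3: φ1=0.9631652, φ2=1.3263333, Δφ=0.3631681, Δλ=1.8729076 rad; a=sin²(Δφ/2)+cosφ1·cosφ2·sin²(Δλ/2)=0.1222612520; c=2·atan2(√a, √(1-a))=0.714413706; dist=6371·c=4551.530 ≈ 4551.5 km; running total=23260.1 km
Leg 3 bearing: y=sinΔλ·cosφ2=0.23107368, x=cosφ1·sinφ2-sinφ1·cosφ2·cosΔλ=0.61307317; θ=atan2(y, x)=20.6520° ≈ 20.7°
Leg 4: φ1=1.3263333, φ2=-1.3292253, Δφ=-2.6555586, Δλ=1.3092692 rad; a=sin²(Δφ/2)+cosφ1·cosφ2·sin²(Δλ/2)=0.9635616335; c=2·atan2(√a, √(1-a))=2.757458514; dist=6371·c=17567.768 ≈ 17567.8 km; running total=40827.9 km
Leg 4 bearing: y=sinΔλ·cosφ2=0.23109367, x=cosφ1·sinφ2-sinφ1·cosφ2·cosΔλ=-0.29502231; θ=atan2(y, x)=141.9281° ≈ 141.9°
Leg 5: φ1=-1.3292253, φ2=0.3833092, Δφ=1.7125345, Δλ=-4.4974395 rad; a=sin²(Δφ/2)+cosφ1·cosφ2·sin²(Δλ/2)=0.7052280716; c=2·atan2(√a, √(1-a))=1.993750555; dist=6371·c=12702.185 ≈ 12702.2 km; running total=53530.1 km
Leg 5 bearing: y=sinΔλ·cosφ2=0.90608926, x=cosφ1·sinφ2-sinφ1·cosφ2·cosΔλ=-0.10260611; θ=atan2(y, x)=96.4607° ≈ 96.5°
Leg 6: φ1=0.3833092, φ2=-0.8081991, Δφ=-1.1915084, Δλ=-0.8661388 rad; a=sin²(Δφ/2)+cosφ1·cosφ2·sin²(Δλ/2)=0.4277013748; c=2·atan2(√a, √(1-a))=1.425690394; dist=6371·c=9083.073 ≈ 9083.1 km; running total=62613.2 km
Leg 6 bearing: y=sinΔλ·cosφ2=-0.52627582, x=cosφ1·sinφ2-sinφ1·cosφ2·cosΔλ=-0.83792923; θ=atan2(y, x)=-147.8684° <0 so +360° → 212.1316° ≈ 212.1°

Leg 1: dist=12782.7 km, bearing=337.7°
Leg 2: dist=5925.9 km, bearing=20.1°
Leg 3: dist=4551.5 km, bearing=20.7°
Leg 4: dist=17567.8 km, bearing=141.9°
Leg 5: dist=12702.2 km, bearing=96.5°
Leg 6: dist=9083.1 km, bearing=212.1°
Total: 62613.2 km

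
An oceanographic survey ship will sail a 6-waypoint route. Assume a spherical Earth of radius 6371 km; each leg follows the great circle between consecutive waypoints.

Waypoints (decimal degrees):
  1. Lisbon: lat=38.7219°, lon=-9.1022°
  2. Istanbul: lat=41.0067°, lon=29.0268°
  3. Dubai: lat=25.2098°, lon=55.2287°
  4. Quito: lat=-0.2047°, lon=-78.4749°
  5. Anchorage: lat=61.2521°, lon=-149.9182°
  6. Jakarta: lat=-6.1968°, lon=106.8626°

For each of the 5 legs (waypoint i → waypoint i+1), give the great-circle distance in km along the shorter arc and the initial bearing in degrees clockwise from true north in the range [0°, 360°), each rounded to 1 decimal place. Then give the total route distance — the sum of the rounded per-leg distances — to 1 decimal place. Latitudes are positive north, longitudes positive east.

Leg 1: φ1=0.6758246, φ2=0.7157019, Δφ=0.0398773, Δλ=0.6654766 rad; a=sin²(Δφ/2)+cosφ1·cosφ2·sin²(Δλ/2)=0.0632113233; c=2·atan2(√a, √(1-a))=0.508291358; dist=6371·c=3238.324 ≈ 3238.3 km; running total=3238.3 km
Leg 1 bearing: y=sinΔλ·cosφ2=0.46593606, x=cosφ1·sinφ2-sinφ1·cosφ2·cosΔλ=0.14059231; θ=atan2(y, x)=73.2093° ≈ 73.2°
Leg 2: φ1=0.7157019, φ2=0.4399940, Δφ=-0.2757079, Δλ=0.4573094 rad; a=sin²(Δφ/2)+cosφ1·cosφ2·sin²(Δλ/2)=0.0539624332; c=2·atan2(√a, √(1-a))=0.468879619; dist=6371·c=2987.232 ≈ 2987.2 km; running total=6225.5 km
Leg 2 bearing: y=sinΔλ·cosφ2=0.39948120, x=cosφ1·sinφ2-sinφ1·cosφ2·cosΔλ=-0.21122672; θ=atan2(y, x)=117.8678° ≈ 117.9°
Leg 3: φ1=0.4399940, φ2=-0.0035727, Δφ=-0.4435667, Δλ=-2.3335680 rad; a=sin²(Δφ/2)+cosφ1·cosφ2·sin²(Δλ/2)=0.8133188034; c=2·atan2(√a, √(1-a))=2.248027442; dist=6371·c=14322.183 ≈ 14322.2 km; running total=20547.7 km
Leg 3 bearing: y=sinΔλ·cosφ2=-0.72291912, x=cosφ1·sinφ2-sinφ1·cosφ2·cosΔλ=0.29105541; θ=atan2(y, x)=-68.0697° <0 so +360° → 291.9303° ≈ 291.9°
Leg 4: φ1=-0.0035727, φ2=1.0690508, Δφ=1.0726235, Δλ=-1.2469208 rad; a=sin²(Δφ/2)+cosφ1·cosφ2·sin²(Δλ/2)=0.4250361202; c=2·atan2(√a, √(1-a))=1.420301121; dist=6371·c=9048.738 ≈ 9048.7 km; running total=29596.4 km
Leg 4 bearing: y=sinΔλ·cosφ2=-0.45595131, x=cosφ1·sinφ2-sinφ1·cosφ2·cosΔλ=0.87728563; θ=atan2(y, x)=-27.4622° <0 so +360° → 332.5378° ≈ 332.5°
Leg 5: φ1=1.0690508, φ2=-0.1081546, Δφ=-1.1772054, Δλ=4.4816704 rad; a=sin²(Δφ/2)+cosφ1·cosφ2·sin²(Δλ/2)=0.6019901421; c=2·atan2(√a, √(1-a))=1.776218305; dist=6371·c=11316.287 ≈ 11316.3 km; running total=40912.7 km
Leg 5 bearing: y=sinΔλ·cosφ2=-0.96781415, x=cosφ1·sinφ2-sinφ1·cosφ2·cosΔλ=0.14740359; θ=atan2(y, x)=-81.3401° <0 so +360° → 278.6599° ≈ 278.7°

Leg 1: dist=3238.3 km, bearing=73.2°
Leg 2: dist=2987.2 km, bearing=117.9°
Leg 3: dist=14322.2 km, bearing=291.9°
Leg 4: dist=9048.7 km, bearing=332.5°
Leg 5: dist=11316.3 km, bearing=278.7°
Total: 40912.7 km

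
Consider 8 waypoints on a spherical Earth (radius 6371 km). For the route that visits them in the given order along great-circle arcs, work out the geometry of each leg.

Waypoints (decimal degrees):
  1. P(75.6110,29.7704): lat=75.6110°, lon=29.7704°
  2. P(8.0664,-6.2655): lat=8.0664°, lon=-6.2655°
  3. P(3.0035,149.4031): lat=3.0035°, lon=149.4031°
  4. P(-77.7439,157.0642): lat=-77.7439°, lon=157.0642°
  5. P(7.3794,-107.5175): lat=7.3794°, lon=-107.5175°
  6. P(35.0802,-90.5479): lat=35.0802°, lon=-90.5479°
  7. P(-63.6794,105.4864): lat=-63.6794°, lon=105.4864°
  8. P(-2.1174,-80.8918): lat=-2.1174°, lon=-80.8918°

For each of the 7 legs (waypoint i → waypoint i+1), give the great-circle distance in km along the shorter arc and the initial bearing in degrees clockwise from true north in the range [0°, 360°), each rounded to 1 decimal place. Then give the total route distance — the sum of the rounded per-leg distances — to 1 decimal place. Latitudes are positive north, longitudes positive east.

Leg 1: φ1=1.3196609, φ2=0.1407852, Δφ=-1.1788757, Δλ=-0.6289451 rad; a=sin²(Δφ/2)+cosφ1·cosφ2·sin²(Δλ/2)=0.3325584826; c=2·atan2(√a, √(1-a))=1.229315232; dist=6371·c=7831.967 ≈ 7832.0 km; running total=7832.0 km
Leg 1 bearing: y=sinΔλ·cosφ2=-0.58247155, x=cosφ1·sinφ2-sinφ1·cosφ2·cosΔλ=-0.74066203; θ=atan2(y, x)=-141.8178° <0 so +360° → 218.1822° ≈ 218.2°
Leg 2: φ1=0.1407852, φ2=0.0524210, Δφ=-0.0883643, Δλ=2.7169296 rad; a=sin²(Δφ/2)+cosφ1·cosφ2·sin²(Δλ/2)=0.9467854442; c=2·atan2(√a, √(1-a))=2.676033945; dist=6371·c=17049.012 ≈ 17049.0 km; running total=24881.0 km
Leg 2 bearing: y=sinΔλ·cosφ2=0.41144781, x=cosφ1·sinφ2-sinφ1·cosφ2·cosΔλ=0.17955993; θ=atan2(y, x)=66.4231° ≈ 66.4°
Leg 3: φ1=0.0524210, φ2=-1.3568870, Δφ=-1.4093080, Δλ=0.1337114 rad; a=sin²(Δφ/2)+cosφ1·cosφ2·sin²(Δλ/2)=0.4205524414; c=2·atan2(√a, √(1-a))=1.411224875; dist=6371·c=8990.914 ≈ 8990.9 km; running total=33871.9 km
Leg 3 bearing: y=sinΔλ·cosφ2=0.02829998, x=cosφ1·sinφ2-sinφ1·cosφ2·cosΔλ=-0.98688979; θ=atan2(y, x)=178.3574° ≈ 178.4°
Leg 4: φ1=-1.3568870, φ2=0.1287948, Δφ=1.4856819, Δλ=-4.6178218 rad; a=sin²(Δφ/2)+cosφ1·cosφ2·sin²(Δλ/2)=0.5726953386; c=2·atan2(√a, √(1-a))=1.716704161; dist=6371·c=10937.122 ≈ 10937.1 km; running total=44809.0 km
Leg 4 bearing: y=sinΔλ·cosφ2=0.98728627, x=cosφ1·sinφ2-sinφ1·cosφ2·cosΔλ=-0.06424464; θ=atan2(y, x)=93.7231° ≈ 93.7°
Leg 5: φ1=0.1287948, φ2=0.6122650, Δφ=0.4834702, Δλ=0.2961754 rad; a=sin²(Δφ/2)+cosφ1·cosφ2·sin²(Δλ/2)=0.0749744207; c=2·atan2(√a, √(1-a))=0.554713910; dist=6371·c=3534.082 ≈ 3534.1 km; running total=48343.1 km
Leg 5 bearing: y=sinΔλ·cosφ2=0.23884665, x=cosφ1·sinφ2-sinφ1·cosφ2·cosΔλ=0.46943083; θ=atan2(y, x)=26.9670° ≈ 27.0°
Leg 6: φ1=0.6122650, φ2=-1.1114152, Δφ=-1.7236802, Δλ=3.4214440 rad; a=sin²(Δφ/2)+cosφ1·cosφ2·sin²(Δλ/2)=0.9319367581; c=2·atan2(√a, √(1-a))=2.613706012; dist=6371·c=16651.921 ≈ 16651.9 km; running total=64995.0 km
Leg 6 bearing: y=sinΔλ·cosφ2=-0.12247094, x=cosφ1·sinφ2-sinφ1·cosφ2·cosΔλ=-0.48859330; θ=atan2(y, x)=-165.9282° <0 so +360° → 194.0718° ≈ 194.1°
Leg 7: φ1=-1.1114152, φ2=-0.0369556, Δφ=1.0744596, Δλ=-3.2529132 rad; a=sin²(Δφ/2)+cosφ1·cosφ2·sin²(Δλ/2)=0.7036156794; c=2·atan2(√a, √(1-a))=1.990216946; dist=6371·c=12679.672 ≈ 12679.7 km; running total=77674.7 km
Leg 7 bearing: y=sinΔλ·cosφ2=0.11101496, x=cosφ1·sinφ2-sinφ1·cosφ2·cosΔλ=-0.90655298; θ=atan2(y, x)=173.0184° ≈ 173.0°

Leg 1: dist=7832.0 km, bearing=218.2°
Leg 2: dist=17049.0 km, bearing=66.4°
Leg 3: dist=8990.9 km, bearing=178.4°
Leg 4: dist=10937.1 km, bearing=93.7°
Leg 5: dist=3534.1 km, bearing=27.0°
Leg 6: dist=16651.9 km, bearing=194.1°
Leg 7: dist=12679.7 km, bearing=173.0°
Total: 77674.7 km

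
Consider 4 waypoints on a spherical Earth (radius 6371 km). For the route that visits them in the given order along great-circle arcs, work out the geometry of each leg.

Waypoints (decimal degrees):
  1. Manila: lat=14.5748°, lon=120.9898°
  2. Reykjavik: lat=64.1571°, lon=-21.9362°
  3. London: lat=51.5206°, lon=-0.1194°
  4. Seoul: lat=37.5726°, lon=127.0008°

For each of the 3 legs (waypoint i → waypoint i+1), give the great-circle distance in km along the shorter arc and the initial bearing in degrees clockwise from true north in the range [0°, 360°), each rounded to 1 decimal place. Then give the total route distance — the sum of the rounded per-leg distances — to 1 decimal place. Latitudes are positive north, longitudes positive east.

Leg 1: φ1=0.2543782, φ2=1.1197526, Δφ=0.8653744, Δλ=-2.4945293 rad; a=sin²(Δφ/2)+cosφ1·cosφ2·sin²(Δλ/2)=0.5550603889; c=2·atan2(√a, √(1-a))=1.681140893; dist=6371·c=10710.549 ≈ 10710.5 km; running total=10710.5 km
Leg 1 bearing: y=sinΔλ·cosφ2=-0.26278364, x=cosφ1·sinφ2-sinφ1·cosφ2·cosΔλ=0.95855004; θ=atan2(y, x)=-15.3308° <0 so +360° → 344.6692° ≈ 344.7°
Leg 2: φ1=1.1197526, φ2=0.8992041, Δφ=-0.2205485, Δλ=0.3807750 rad; a=sin²(Δφ/2)+cosφ1·cosφ2·sin²(Δλ/2)=0.0218245345; c=2·atan2(√a, √(1-a))=0.296547999; dist=6371·c=1889.307 ≈ 1889.3 km; running total=12599.8 km
Leg 2 bearing: y=sinΔλ·cosφ2=0.23124679, x=cosφ1·sinφ2-sinφ1·cosφ2·cosΔλ=-0.17865558; θ=atan2(y, x)=127.6888° ≈ 127.7°
Leg 3: φ1=0.8992041, φ2=0.6557656, Δφ=-0.2434385, Δλ=2.2186660 rad; a=sin²(Δφ/2)+cosφ1·cosφ2·sin²(Δλ/2)=0.4101392764; c=2·atan2(√a, √(1-a))=1.390093046; dist=6371·c=8856.283 ≈ 8856.3 km; running total=21456.1 km
Leg 3 bearing: y=sinΔλ·cosφ2=0.63198154, x=cosφ1·sinφ2-sinφ1·cosφ2·cosΔλ=0.75385644; θ=atan2(y, x)=39.9742° ≈ 40.0°

Leg 1: dist=10710.5 km, bearing=344.7°
Leg 2: dist=1889.3 km, bearing=127.7°
Leg 3: dist=8856.3 km, bearing=40.0°
Total: 21456.1 km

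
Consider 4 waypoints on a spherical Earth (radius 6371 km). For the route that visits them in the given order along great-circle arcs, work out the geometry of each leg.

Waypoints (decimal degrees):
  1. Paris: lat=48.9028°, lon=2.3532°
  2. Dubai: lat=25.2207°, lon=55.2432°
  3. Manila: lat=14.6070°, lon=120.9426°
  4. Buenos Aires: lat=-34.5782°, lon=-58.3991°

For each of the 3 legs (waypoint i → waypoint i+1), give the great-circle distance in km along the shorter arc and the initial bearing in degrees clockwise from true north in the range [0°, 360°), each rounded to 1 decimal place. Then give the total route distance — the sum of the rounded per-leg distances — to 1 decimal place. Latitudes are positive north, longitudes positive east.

Leg 1: φ1=0.8535149, φ2=0.4401843, Δφ=-0.4133306, Δλ=0.9231046 rad; a=sin²(Δφ/2)+cosφ1·cosφ2·sin²(Δλ/2)=0.1600459789; c=2·atan2(√a, √(1-a))=0.823159103; dist=6371·c=5244.347 ≈ 5244.3 km; running total=5244.3 km
Leg 1 bearing: y=sinΔλ·cosφ2=0.72145752, x=cosφ1·sinφ2-sinφ1·cosφ2·cosΔλ=-0.13124060; θ=atan2(y, x)=100.3100° ≈ 100.3°
Leg 2: φ1=0.4401843, φ2=0.2549402, Δφ=-0.1852440, Δλ=1.1466708 rad; a=sin²(Δφ/2)+cosφ1·cosφ2·sin²(Δλ/2)=0.2661399272; c=2·atan2(√a, √(1-a))=1.084086695; dist=6371·c=6906.716 ≈ 6906.7 km; running total=12151.0 km
Leg 2 bearing: y=sinΔλ·cosφ2=0.88194106, x=cosφ1·sinφ2-sinφ1·cosφ2·cosΔλ=0.05846216; θ=atan2(y, x)=86.2075° ≈ 86.2°
Leg 3: φ1=0.2549402, φ2=-0.6035034, Δφ=-0.8584437, Δλ=-3.1301032 rad; a=sin²(Δφ/2)+cosφ1·cosφ2·sin²(Δλ/2)=0.9699059162; c=2·atan2(√a, √(1-a))=2.792875522; dist=6371·c=17793.410 ≈ 17793.4 km; running total=29944.4 km
Leg 3 bearing: y=sinΔλ·cosφ2=-0.00945970, x=cosφ1·sinφ2-sinφ1·cosφ2·cosΔλ=-0.34156146; θ=atan2(y, x)=-178.4136° <0 so +360° → 181.5864° ≈ 181.6°

Leg 1: dist=5244.3 km, bearing=100.3°
Leg 2: dist=6906.7 km, bearing=86.2°
Leg 3: dist=17793.4 km, bearing=181.6°
Total: 29944.4 km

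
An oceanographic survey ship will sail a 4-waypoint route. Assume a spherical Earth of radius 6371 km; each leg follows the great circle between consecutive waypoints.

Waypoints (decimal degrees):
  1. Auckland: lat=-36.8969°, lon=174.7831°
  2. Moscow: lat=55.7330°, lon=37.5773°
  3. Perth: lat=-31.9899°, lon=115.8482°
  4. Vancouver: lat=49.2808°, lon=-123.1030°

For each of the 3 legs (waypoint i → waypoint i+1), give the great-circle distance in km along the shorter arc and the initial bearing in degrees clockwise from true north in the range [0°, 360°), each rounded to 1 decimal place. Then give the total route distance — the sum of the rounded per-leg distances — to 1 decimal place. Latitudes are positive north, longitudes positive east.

Leg 1: φ1=-0.6439724, φ2=0.9727244, Δφ=1.6166967, Δλ=-2.3946930 rad; a=sin²(Δφ/2)+cosφ1·cosφ2·sin²(Δλ/2)=0.9132903231; c=2·atan2(√a, √(1-a))=2.543801211; dist=6371·c=16206.558 ≈ 16206.6 km; running total=16206.6 km
Leg 1 bearing: y=sinΔλ·cosφ2=-0.38251771, x=cosφ1·sinφ2-sinφ1·cosφ2·cosΔλ=0.41284941; θ=atan2(y, x)=-42.8161° <0 so +360° → 317.1839° ≈ 317.2°
Leg 2: φ1=0.9727244, φ2=-0.5583291, Δφ=-1.5310534, Δλ=1.3660849 rad; a=sin²(Δφ/2)+cosφ1·cosφ2·sin²(Δλ/2)=0.6703679897; c=2·atan2(√a, √(1-a))=1.918495938; dist=6371·c=12222.738 ≈ 12222.7 km; running total=28429.3 km
Leg 2 bearing: y=sinΔλ·cosφ2=0.83043204, x=cosφ1·sinφ2-sinφ1·cosφ2·cosΔλ=-0.44077389; θ=atan2(y, x)=117.9583° ≈ 118.0°
Leg 3: φ1=-0.5583291, φ2=0.8601122, Δφ=1.4184413, Δλ=-4.1704852 rad; a=sin²(Δφ/2)+cosφ1·cosφ2·sin²(Δλ/2)=0.8434443231; c=2·atan2(√a, √(1-a))=2.327995556; dist=6371·c=14831.660 ≈ 14831.7 km; running total=43261.0 km
Leg 3 bearing: y=sinΔλ·cosφ2=0.55888879, x=cosφ1·sinφ2-sinφ1·cosφ2·cosΔλ=0.46457217; θ=atan2(y, x)=50.2652° ≈ 50.3°

Leg 1: dist=16206.6 km, bearing=317.2°
Leg 2: dist=12222.7 km, bearing=118.0°
Leg 3: dist=14831.7 km, bearing=50.3°
Total: 43261.0 km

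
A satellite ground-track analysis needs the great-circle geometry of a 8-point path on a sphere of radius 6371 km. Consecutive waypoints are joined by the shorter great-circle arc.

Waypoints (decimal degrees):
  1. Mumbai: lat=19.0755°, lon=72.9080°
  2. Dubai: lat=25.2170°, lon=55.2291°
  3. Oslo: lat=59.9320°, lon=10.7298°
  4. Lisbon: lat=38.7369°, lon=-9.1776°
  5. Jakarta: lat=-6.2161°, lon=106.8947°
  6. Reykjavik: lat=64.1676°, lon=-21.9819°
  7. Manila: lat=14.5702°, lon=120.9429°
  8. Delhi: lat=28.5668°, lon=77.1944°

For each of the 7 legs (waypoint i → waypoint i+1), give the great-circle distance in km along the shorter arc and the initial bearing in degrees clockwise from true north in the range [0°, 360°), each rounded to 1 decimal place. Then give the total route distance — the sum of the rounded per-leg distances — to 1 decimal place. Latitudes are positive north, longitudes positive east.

Leg 1: φ1=0.3329303, φ2=0.4401197, Δφ=0.1071894, Δλ=-0.3085550 rad; a=sin²(Δφ/2)+cosφ1·cosφ2·sin²(Δλ/2)=0.0230595517; c=2·atan2(√a, √(1-a))=0.304886944; dist=6371·c=1942.435 ≈ 1942.4 km; running total=1942.4 km
Leg 1 bearing: y=sinΔλ·cosφ2=-0.27474150, x=cosφ1·sinφ2-sinφ1·cosφ2·cosΔλ=0.12094769; θ=atan2(y, x)=-66.2398° <0 so +360° → 293.7602° ≈ 293.8°
Leg 2: φ1=0.4401197, φ2=1.0460107, Δφ=0.6058910, Δλ=-0.7766593 rad; a=sin²(Δφ/2)+cosφ1·cosφ2·sin²(Δλ/2)=0.1539894739; c=2·atan2(√a, √(1-a))=0.806511301; dist=6371·c=5138.283 ≈ 5138.3 km; running total=7080.7 km
Leg 2 bearing: y=sinΔλ·cosφ2=-0.35117043, x=cosφ1·sinφ2-sinφ1·cosφ2·cosΔλ=0.63070294; θ=atan2(y, x)=-29.1087° <0 so +360° → 330.8913° ≈ 330.9°
Leg 3: φ1=1.0460107, φ2=0.6760864, Δφ=-0.3699243, Δλ=-0.3474497 rad; a=sin²(Δφ/2)+cosφ1·cosφ2·sin²(Δλ/2)=0.0454993847; c=2·atan2(√a, √(1-a))=0.429914880; dist=6371·c=2738.988 ≈ 2739.0 km; running total=9819.7 km
Leg 3 bearing: y=sinΔλ·cosφ2=-0.26560016, x=cosφ1·sinφ2-sinφ1·cosφ2·cosΔλ=-0.32120604; θ=atan2(y, x)=-140.4132° <0 so +360° → 219.5868° ≈ 219.6°
Leg 4: φ1=0.6760864, φ2=-0.1084914, Δφ=-0.7845779, Δλ=2.0258438 rad; a=sin²(Δφ/2)+cosφ1·cosφ2·sin²(Δλ/2)=0.7042826219; c=2·atan2(√a, √(1-a))=1.991677894; dist=6371·c=12688.980 ≈ 12689.0 km; running total=22508.7 km
Leg 4 bearing: y=sinΔλ·cosφ2=0.89295903, x=cosφ1·sinφ2-sinφ1·cosφ2·cosΔλ=0.18894077; θ=atan2(y, x)=78.0530° ≈ 78.1°
Leg 5: φ1=-0.1084914, φ2=1.1199359, Δφ=1.2284273, Δλ=-2.2493210 rad; a=sin²(Δφ/2)+cosφ1·cosφ2·sin²(Δλ/2)=0.6846704597; c=2·atan2(√a, √(1-a))=1.949096020; dist=6371·c=12417.691 ≈ 12417.7 km; running total=34926.4 km
Leg 5 bearing: y=sinΔλ·cosφ2=-0.33922351, x=cosφ1·sinφ2-sinφ1·cosφ2·cosΔλ=0.86516744; θ=atan2(y, x)=-21.4096° <0 so +360° → 338.5904° ≈ 338.6°
Leg 6: φ1=1.1199359, φ2=0.2542980, Δφ=-0.8656379, Δλ=2.4945083 rad; a=sin²(Δφ/2)+cosφ1·cosφ2·sin²(Δλ/2)=0.5550224758; c=2·atan2(√a, √(1-a))=1.681064603; dist=6371·c=10710.063 ≈ 10710.1 km; running total=45636.5 km
Leg 6 bearing: y=sinΔλ·cosφ2=0.58347473, x=cosφ1·sinφ2-sinφ1·cosφ2·cosΔλ=0.80464113; θ=atan2(y, x)=35.9472° ≈ 35.9°
Leg 7: φ1=0.2542980, φ2=0.4985847, Δφ=0.2442868, Δλ=-0.7635554 rad; a=sin²(Δφ/2)+cosφ1·cosφ2·sin²(Δλ/2)=0.1328347311; c=2·atan2(√a, √(1-a))=0.746116428; dist=6371·c=4753.508 ≈ 4753.5 km; running total=50390.0 km
Leg 7 bearing: y=sinΔλ·cosφ2=-0.60731179, x=cosφ1·sinφ2-sinφ1·cosφ2·cosΔλ=0.30320134; θ=atan2(y, x)=-63.4693° <0 so +360° → 296.5307° ≈ 296.5°

Leg 1: dist=1942.4 km, bearing=293.8°
Leg 2: dist=5138.3 km, bearing=330.9°
Leg 3: dist=2739.0 km, bearing=219.6°
Leg 4: dist=12689.0 km, bearing=78.1°
Leg 5: dist=12417.7 km, bearing=338.6°
Leg 6: dist=10710.1 km, bearing=35.9°
Leg 7: dist=4753.5 km, bearing=296.5°
Total: 50390.0 km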